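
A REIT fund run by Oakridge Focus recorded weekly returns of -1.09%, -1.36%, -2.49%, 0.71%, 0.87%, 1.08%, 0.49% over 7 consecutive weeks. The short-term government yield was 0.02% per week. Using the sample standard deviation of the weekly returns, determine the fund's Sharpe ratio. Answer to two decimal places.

-0.20

μ = (-1.09 − 1.36 − 2.49 + 0.71 + 0.87 + 1.08 + 0.49) / 7 = -1.790 / 7 = -0.2557%
Sample σ = √[Σ(r − μ)² / 6] = √[11.4476 / 6] = √1.9079 = 1.3813%
Sharpe = (μ − rf) / σ = (-0.2557 − 0.02) / 1.3813 = -0.2757 / 1.3813 = -0.1996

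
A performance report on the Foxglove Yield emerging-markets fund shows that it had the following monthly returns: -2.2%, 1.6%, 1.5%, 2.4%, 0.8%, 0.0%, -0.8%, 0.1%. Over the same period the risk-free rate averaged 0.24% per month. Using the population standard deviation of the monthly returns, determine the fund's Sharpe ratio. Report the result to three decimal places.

Mean return r̄ = 3.40 / 8 = 0.4250%
Population std dev = √[15.2550 / 8] = 1.3809%
Sharpe = (r̄ − rf) / σ = (0.4250 − 0.24) / 1.3809 = 0.1850 / 1.3809 = 0.1340

0.134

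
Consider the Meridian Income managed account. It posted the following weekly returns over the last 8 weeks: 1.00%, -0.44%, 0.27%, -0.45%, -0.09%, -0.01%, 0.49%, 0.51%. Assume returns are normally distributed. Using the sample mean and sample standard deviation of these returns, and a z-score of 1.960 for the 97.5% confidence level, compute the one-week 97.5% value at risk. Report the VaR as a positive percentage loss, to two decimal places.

0.83

Mean return μ = 1.280 / 8 = 0.1600%
Sample σ = √[Σ(r − μ)² / 7] = √[1.7726 / 7] = √0.2532 = 0.5032%
VaR = −(μ − z·σ) = −(0.1600 − 1.960 × 0.5032) = −(-0.8263) = 0.8263%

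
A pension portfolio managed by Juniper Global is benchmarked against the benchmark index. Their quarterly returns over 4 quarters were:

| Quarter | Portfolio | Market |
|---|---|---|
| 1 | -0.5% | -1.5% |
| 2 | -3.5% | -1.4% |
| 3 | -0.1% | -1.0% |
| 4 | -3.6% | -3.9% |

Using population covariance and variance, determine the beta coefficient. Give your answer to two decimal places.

0.92

r̄p = -1.9250%,  r̄m = -1.9500%
Cov = Σ(rp − r̄p)(rm − r̄m) / 4 = 1.1938
Var(rm) = Σ(rm − r̄m)² / 4 = 1.3025
β = Cov / Var = 1.1938 / 1.3025 = 0.9165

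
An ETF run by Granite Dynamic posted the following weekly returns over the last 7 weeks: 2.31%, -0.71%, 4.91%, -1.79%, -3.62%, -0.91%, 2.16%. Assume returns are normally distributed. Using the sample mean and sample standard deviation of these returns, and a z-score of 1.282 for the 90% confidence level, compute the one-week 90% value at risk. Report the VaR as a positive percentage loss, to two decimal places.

3.40

Mean return r̄ = 2.350 / 7 = 0.3357%
Σ(r − r̄)² = (2.31 − 0.3357)² + (-0.71 − 0.3357)² + … = 50.9616
σ = √[50.9616 / 6] = 2.9144%
VaR = −(r̄ − z·σ) = −(0.3357 − 1.282 × 2.9144) = −(-3.4006) = 3.4006%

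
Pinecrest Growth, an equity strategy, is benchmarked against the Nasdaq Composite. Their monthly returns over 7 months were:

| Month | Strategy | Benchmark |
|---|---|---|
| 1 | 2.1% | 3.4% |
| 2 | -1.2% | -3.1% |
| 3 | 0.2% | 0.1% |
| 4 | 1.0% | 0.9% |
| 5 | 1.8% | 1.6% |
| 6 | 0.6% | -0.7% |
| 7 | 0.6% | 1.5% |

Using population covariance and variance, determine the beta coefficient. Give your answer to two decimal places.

r̄p = 0.7286%,  r̄m = 0.5286%
Cov = Σ(rp − r̄p)(rm − r̄m) / 7 = 1.7778
Var(rm) = Σ(rm − r̄m)² / 7 = 3.6192
β = Cov / Var = 1.7778 / 3.6192 = 0.4912

0.49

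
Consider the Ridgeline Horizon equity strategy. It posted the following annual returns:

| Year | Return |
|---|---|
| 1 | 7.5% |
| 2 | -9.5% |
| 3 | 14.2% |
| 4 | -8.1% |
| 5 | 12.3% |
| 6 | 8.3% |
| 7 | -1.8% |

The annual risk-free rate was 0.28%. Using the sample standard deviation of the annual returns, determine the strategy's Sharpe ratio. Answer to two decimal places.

0.31

r̄ = (7.5 − 9.5 + 14.2 − 8.1 + 12.3 + 8.3 − 1.8) / 7 = 22.90 / 7 = 3.2714%
Sample σ = √[Σ(r − r̄)² / 6] = √[562.2543 / 6] = √93.7091 = 9.6803%
Sharpe = (r̄ − rf) / σ = (3.2714 − 0.28) / 9.6803 = 2.9914 / 9.6803 = 0.3090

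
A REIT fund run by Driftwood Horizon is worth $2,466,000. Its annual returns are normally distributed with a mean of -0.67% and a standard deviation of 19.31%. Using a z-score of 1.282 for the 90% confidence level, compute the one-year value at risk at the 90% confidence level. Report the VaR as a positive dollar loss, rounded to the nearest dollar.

$626,991

Return at the 90% tail: μ − z·σ = -0.67% − 1.282 × 19.31% = -0.67 − 24.75542 = -25.42542%
VaR = −(-25.42542%) × $2,466,000 = 25.42542% × $2,466,000 = $626,991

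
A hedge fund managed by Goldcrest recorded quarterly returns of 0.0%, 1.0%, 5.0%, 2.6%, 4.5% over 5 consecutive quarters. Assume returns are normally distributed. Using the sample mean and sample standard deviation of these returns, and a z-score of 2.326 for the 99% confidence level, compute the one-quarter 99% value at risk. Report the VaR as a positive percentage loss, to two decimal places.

r̄ = (0 + 1 + 5 + 2.6 + 4.5) / 5 = 13.10 / 5 = 2.6200%
Sample σ = √[Σ(r − r̄)² / 4] = √[18.6880 / 4] = √4.6720 = 2.1615%
VaR = −(r̄ − z·σ) = −(2.6200 − 2.326 × 2.1615) = −(-2.4076) = 2.4076%

2.41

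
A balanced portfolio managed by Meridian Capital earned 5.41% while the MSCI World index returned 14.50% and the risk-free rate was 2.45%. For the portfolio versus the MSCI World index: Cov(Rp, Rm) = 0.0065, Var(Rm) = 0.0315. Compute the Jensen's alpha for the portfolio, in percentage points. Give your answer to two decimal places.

β = Cov / Var = 0.0065 / 0.0315 = 0.2063
E[R] = Rf + β(Rm − Rf) = 2.45% + 0.2063 × (14.50% − 2.45%) = 4.9359%
α = Rp − E[R] = 5.41% − 4.9359% = 0.4741

0.47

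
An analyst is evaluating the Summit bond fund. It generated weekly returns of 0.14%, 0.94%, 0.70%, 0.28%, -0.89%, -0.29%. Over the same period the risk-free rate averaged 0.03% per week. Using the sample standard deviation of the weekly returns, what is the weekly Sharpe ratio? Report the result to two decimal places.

r̄ = (0.14 + 0.94 + 0.7 + 0.28 − 0.89 − 0.29) / 6 = 0.1467%
Σ(r − r̄)² = 2.2187; sample σ = √(2.2187/5) = 0.6661%
Sharpe = (r̄ − rf) / σ = (0.1467 − 0.03) / 0.6661 = 0.1167 / 0.6661 = 0.1752

0.18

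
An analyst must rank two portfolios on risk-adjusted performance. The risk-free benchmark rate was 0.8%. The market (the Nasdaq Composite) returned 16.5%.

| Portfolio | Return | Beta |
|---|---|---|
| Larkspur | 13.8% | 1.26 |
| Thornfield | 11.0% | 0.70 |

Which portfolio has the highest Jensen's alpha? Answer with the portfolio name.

Larkspur: α = 13.8% − [0.8% + 1.26 × (16.5% − 0.8%)] = -6.782
Thornfield: α = 11.0% − [0.8% + 0.70 × (16.5% − 0.8%)] = -0.790
Highest: Thornfield (-0.790).

Thornfield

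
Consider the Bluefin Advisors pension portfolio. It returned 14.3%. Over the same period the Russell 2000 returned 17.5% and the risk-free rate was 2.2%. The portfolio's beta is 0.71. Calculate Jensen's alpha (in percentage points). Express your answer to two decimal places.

CAPM expected return = Rf + β(Rm − Rf) = 2.2% + 0.71 × (17.5% − 2.2%) = 2.2 + 0.71 × 15.30 = 13.0630%
Jensen's α = Rp − E[R] = 14.3% − 13.0630% = 1.2370

1.24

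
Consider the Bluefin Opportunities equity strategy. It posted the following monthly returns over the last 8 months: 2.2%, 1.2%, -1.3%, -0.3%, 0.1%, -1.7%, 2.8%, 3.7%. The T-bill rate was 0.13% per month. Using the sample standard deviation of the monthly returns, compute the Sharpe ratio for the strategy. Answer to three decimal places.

0.361

r̄ = (2.2 + 1.2 − 1.3 − 0.3 + 0.1 − 1.7 + 2.8 + 3.7) / 8 = 6.70 / 8 = 0.8375%
Σ(r − r̄)² = 26.8788; sample σ = √(26.8788/7) = 1.9595%
Sharpe = (r̄ − rf) / σ = (0.8375 − 0.13) / 1.9595 = 0.7075 / 1.9595 = 0.3611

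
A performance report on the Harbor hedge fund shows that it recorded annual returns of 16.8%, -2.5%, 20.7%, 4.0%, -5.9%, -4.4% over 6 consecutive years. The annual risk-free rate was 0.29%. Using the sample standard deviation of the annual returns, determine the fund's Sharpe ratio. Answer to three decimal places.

r̄ = (16.8 − 2.5 + 20.7 + 4 − 5.9 − 4.4) / 6 = 4.7833%
Σ(r − r̄)² = 649.8683; sample σ = √(649.8683/5) = 11.4006%
Sharpe = (r̄ − rf) / σ = (4.7833 − 0.29) / 11.4006 = 4.4933 / 11.4006 = 0.3941

0.394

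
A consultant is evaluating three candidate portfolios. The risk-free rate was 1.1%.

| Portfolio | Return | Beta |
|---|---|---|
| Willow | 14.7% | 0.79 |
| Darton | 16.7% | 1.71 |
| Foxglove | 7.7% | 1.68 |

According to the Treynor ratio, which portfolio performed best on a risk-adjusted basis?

Willow

Willow: Treynor = (14.7% − 1.1%) / 0.79 = 17.215
Darton: Treynor = (16.7% − 1.1%) / 1.71 = 9.123
Foxglove: Treynor = (7.7% − 1.1%) / 1.68 = 3.929
Highest: Willow (17.215).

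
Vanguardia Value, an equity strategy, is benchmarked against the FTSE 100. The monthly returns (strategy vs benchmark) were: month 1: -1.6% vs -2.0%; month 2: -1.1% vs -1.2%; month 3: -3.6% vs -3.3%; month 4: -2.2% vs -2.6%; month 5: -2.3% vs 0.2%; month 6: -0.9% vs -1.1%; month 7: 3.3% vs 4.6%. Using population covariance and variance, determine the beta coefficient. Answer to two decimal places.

r̄p = -1.2000%,  r̄m = -0.7714%
Cov = Σ(rp − r̄p)(rm − r̄m) / 7 = 4.4786
Var(rm) = Σ(rm − r̄m)² / 7 = 5.9049
β = Cov / Var = 4.4786 / 5.9049 = 0.7585

0.76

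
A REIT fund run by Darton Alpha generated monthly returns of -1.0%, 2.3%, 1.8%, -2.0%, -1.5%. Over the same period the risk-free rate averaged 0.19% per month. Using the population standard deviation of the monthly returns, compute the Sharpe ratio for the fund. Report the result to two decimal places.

Mean return r̄ = -0.40 / 5 = -0.0800%
Σ(r − r̄)² = (-1 − (-0.0800))² + (2.3 − (-0.0800))² + … = 15.7480
σ = √[15.7480 / 5] = 1.7747%
Sharpe = (r̄ − rf) / σ = (-0.0800 − 0.19) / 1.7747 = -0.2700 / 1.7747 = -0.1521

-0.15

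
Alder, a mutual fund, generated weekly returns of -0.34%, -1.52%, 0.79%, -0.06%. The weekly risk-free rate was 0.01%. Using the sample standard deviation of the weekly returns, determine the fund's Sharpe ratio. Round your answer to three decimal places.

r̄ = (-0.34 − 1.52 + 0.79 − 0.06) / 4 = -1.130 / 4 = -0.2825%
Sample std dev = √[2.7345 / 3] = 0.9547%
Sharpe = (r̄ − rf) / σ = (-0.2825 − 0.01) / 0.9547 = -0.2925 / 0.9547 = -0.3064

-0.306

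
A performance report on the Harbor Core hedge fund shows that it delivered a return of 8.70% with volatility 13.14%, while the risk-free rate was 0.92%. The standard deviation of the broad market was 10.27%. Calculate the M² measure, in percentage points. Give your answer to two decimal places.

Sharpe = (Rp − Rf) / σp = (8.70% − 0.92%) / 13.14% = 0.5921
M² = Rf + Sharpe × σm = 0.92% + 0.5921 × 10.27% = 7.0009%

7.00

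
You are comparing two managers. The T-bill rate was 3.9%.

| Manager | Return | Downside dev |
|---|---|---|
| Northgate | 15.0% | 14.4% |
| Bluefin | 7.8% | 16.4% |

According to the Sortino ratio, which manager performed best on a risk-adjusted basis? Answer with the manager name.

Northgate: Sortino ratio = (15.0% − 3.9%) / 14.4% = 0.771
Bluefin: Sortino ratio = (7.8% − 3.9%) / 16.4% = 0.238
Highest: Northgate (0.771).

Northgate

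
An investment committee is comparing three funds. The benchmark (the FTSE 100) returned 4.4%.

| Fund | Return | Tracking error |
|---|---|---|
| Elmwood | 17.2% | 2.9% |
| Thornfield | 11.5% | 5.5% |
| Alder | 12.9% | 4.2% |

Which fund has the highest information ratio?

Elmwood

Elmwood: IR = (17.2% − 4.4%) / 2.9% = 4.414
Thornfield: IR = (11.5% − 4.4%) / 5.5% = 1.291
Alder: IR = (12.9% − 4.4%) / 4.2% = 2.024
Highest: Elmwood (4.414).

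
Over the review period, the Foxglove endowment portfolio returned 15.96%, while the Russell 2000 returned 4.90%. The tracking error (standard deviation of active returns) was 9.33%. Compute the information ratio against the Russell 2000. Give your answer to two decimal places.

IR = (Rp − Rb) / TE = (15.96% − 4.90%) / 9.33% = 11.06% / 9.33% = 1.1854

1.19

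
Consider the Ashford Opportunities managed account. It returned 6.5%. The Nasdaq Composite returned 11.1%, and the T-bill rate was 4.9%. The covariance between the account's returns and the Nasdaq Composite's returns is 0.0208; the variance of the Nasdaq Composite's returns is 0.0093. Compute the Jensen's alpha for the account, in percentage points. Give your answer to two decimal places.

β = Cov / Var = 0.0208 / 0.0093 = 2.2366
E[R] = Rf + β(Rm − Rf) = 4.9% + 2.2366 × (11.1% − 4.9%) = 18.7669%
α = Rp − E[R] = 6.5% − 18.7669% = -12.2669

-12.27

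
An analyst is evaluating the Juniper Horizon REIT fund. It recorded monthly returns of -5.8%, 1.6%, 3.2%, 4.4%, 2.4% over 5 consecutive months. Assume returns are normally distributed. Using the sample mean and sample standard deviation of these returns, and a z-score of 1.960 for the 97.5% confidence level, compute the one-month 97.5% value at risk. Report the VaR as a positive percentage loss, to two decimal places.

r̄ = (-5.8 + 1.6 + 3.2 + 4.4 + 2.4) / 5 = 5.80 / 5 = 1.1600%
Σ(r − r̄)² = 64.8320; sample σ = √(64.8320/4) = 4.0259%
VaR = −(r̄ − z·σ) = −(1.1600 − 1.960 × 4.0259) = −(-6.7308) = 6.7308%

6.73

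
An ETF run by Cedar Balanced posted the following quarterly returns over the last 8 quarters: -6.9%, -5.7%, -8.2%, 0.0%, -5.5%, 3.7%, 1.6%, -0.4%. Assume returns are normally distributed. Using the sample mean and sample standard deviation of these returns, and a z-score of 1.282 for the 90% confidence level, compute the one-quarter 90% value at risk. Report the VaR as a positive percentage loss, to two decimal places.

μ = (-6.9 − 5.7 − 8.2 + 0 − 5.5 + 3.7 + 1.6 − 0.4) / 8 = -2.6750%
Sample std dev = √[136.7550 / 7] = 4.4200%
VaR = −(μ − z·σ) = −(-2.6750 − 1.282 × 4.4200) = −(-8.3414) = 8.3414%

8.34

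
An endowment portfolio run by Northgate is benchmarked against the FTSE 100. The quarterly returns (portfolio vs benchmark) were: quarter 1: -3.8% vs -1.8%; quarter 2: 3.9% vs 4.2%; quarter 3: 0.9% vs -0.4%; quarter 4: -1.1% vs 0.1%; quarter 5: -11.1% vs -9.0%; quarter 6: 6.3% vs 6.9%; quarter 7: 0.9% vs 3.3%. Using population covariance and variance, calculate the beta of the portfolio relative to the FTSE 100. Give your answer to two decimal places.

1.08

r̄p = -0.5714%,  r̄m = 0.4714%
Cov = Σ(rp − r̄p)(rm − r̄m) / 7 = 24.4251
Var(rm) = Σ(rm − r̄m)² / 7 = 22.7135
β = Cov / Var = 24.4251 / 22.7135 = 1.0754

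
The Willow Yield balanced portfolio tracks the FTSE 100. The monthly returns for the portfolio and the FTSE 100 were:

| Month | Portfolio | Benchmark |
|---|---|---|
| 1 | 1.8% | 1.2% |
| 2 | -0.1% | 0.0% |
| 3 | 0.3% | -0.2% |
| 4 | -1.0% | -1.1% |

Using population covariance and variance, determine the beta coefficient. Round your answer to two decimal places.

1.20

r̄p = 0.2500%,  r̄m = -0.0250%
Cov = Σ(rp − r̄p)(rm − r̄m) / 4 = 0.8063
Var(rm) = Σ(rm − r̄m)² / 4 = 0.6719
β = Cov / Var = 0.8063 / 0.6719 = 1.2000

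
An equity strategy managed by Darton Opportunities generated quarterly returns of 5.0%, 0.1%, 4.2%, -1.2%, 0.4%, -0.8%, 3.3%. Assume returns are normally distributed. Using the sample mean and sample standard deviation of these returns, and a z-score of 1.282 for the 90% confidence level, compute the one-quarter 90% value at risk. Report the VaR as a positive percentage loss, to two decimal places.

1.68

r̄ = (5 + 0.1 + 4.2 − 1.2 + 0.4 − 0.8 + 3.3) / 7 = 11.00 / 7 = 1.5714%
Σ(r − r̄)² = (5 − 1.5714)² + (0.1 − 1.5714)² + (4.2 − 1.5714)² + … = 38.4943
σ = √[38.4943 / 6] = 2.5329%
VaR = −(r̄ − z·σ) = −(1.5714 − 1.282 × 2.5329) = −(-1.6758) = 1.6758%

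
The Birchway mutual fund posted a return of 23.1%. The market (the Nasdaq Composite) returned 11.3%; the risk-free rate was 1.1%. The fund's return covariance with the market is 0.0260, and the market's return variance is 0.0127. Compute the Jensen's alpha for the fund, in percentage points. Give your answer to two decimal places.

1.12

β = Cov / Var = 0.0260 / 0.0127 = 2.0472
E[R] = Rf + β(Rm − Rf) = 1.1% + 2.0472 × (11.3% − 1.1%) = 21.9814%
α = Rp − E[R] = 23.1% − 21.9814% = 1.1186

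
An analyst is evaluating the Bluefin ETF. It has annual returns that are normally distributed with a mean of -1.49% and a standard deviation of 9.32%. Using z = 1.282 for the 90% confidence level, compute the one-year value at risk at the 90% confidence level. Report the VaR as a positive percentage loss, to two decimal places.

VaR (as % loss) = −(μ − z·σ) = −(-1.49% − 1.282 × 9.32%) = −(-13.43824%) = 13.43824%

13.44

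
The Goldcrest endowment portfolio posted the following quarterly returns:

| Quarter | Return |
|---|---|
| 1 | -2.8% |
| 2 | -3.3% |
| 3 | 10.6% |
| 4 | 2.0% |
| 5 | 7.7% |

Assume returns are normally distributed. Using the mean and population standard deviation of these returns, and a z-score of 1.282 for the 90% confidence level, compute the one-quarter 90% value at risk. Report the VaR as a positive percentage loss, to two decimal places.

r̄ = (-2.8 − 3.3 + 10.6 + 2 + 7.7) / 5 = 14.20 / 5 = 2.8400%
Σ(r − r̄)² = 154.0520; population σ = √(154.0520/5) = 5.5507%
VaR = −(r̄ − z·σ) = −(2.8400 − 1.282 × 5.5507) = −(-4.2760) = 4.2760%

4.28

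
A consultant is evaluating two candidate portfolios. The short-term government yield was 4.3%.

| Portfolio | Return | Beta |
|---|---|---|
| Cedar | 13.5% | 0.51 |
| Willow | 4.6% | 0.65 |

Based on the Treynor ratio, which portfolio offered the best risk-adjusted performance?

Cedar: Treynor = (13.5% − 4.3%) / 0.51 = 18.039
Willow: Treynor = (4.6% − 4.3%) / 0.65 = 0.462
Highest: Cedar (18.039).

Cedar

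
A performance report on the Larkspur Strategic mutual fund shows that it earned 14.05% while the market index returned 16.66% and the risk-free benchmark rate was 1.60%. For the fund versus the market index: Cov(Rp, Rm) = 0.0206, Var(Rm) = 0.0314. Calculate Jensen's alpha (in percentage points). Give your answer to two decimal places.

2.57

β = Cov / Var = 0.0206 / 0.0314 = 0.6561
E[R] = Rf + β(Rm − Rf) = 1.60% + 0.6561 × (16.66% − 1.60%) = 11.4809%
α = Rp − E[R] = 14.05% − 11.4809% = 2.5691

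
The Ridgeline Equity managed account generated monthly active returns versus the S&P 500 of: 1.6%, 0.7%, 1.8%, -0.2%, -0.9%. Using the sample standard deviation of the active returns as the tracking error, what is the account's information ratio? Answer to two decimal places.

μ = (1.6 + 0.7 + 1.8 − 0.2 − 0.9) / 5 = 0.6000%
Sample std dev = √[5.3400 / 4] = 1.1554%
IR = μ / tracking error = 0.6000 / 1.1554 = 0.5193

0.52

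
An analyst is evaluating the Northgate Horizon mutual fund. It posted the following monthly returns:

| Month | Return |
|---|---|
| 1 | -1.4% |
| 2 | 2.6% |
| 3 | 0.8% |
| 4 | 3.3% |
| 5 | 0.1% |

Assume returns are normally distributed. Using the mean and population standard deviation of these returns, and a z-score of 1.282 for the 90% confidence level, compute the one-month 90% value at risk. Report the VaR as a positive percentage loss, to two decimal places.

1.10

Mean return μ = 5.40 / 5 = 1.0800%
Population std dev = √[14.4280 / 5] = 1.6987%
VaR = −(μ − z·σ) = −(1.0800 − 1.282 × 1.6987) = −(-1.0977) = 1.0977%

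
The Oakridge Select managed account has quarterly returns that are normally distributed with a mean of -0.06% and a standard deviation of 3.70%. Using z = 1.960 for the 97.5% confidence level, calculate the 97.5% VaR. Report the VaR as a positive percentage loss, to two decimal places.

7.31

VaR (as % loss) = −(μ − z·σ) = −(-0.06% − 1.960 × 3.70%) = −(-7.3120%) = 7.3120%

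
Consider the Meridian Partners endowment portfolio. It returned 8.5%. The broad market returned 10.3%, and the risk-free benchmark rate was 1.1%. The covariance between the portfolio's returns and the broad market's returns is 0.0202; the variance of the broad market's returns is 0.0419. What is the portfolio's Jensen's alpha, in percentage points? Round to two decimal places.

2.96

β = Cov / Var = 0.0202 / 0.0419 = 0.4821
E[R] = Rf + β(Rm − Rf) = 1.1% + 0.4821 × (10.3% − 1.1%) = 5.5353%
α = Rp − E[R] = 8.5% − 5.5353% = 2.9647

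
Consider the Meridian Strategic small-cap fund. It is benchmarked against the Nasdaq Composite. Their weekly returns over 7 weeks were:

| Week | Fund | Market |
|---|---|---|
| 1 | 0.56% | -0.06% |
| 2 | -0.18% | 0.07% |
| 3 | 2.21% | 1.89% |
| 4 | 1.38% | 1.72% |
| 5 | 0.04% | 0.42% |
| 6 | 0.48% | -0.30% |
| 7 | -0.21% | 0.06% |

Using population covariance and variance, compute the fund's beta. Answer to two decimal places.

0.85

r̄p = 0.6114%,  r̄m = 0.5429%
Cov = Σ(rp − r̄p)(rm − r̄m) / 7 = 0.5773
Var(rm) = Σ(rm − r̄m)² / 7 = 0.6780
β = Cov / Var = 0.5773 / 0.6780 = 0.8515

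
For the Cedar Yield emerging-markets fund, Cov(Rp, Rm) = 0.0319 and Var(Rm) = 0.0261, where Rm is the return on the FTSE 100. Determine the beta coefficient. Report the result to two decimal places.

1.22

β = Cov(Rp, Rm) / Var(Rm) = 0.0319 / 0.0261 = 1.2222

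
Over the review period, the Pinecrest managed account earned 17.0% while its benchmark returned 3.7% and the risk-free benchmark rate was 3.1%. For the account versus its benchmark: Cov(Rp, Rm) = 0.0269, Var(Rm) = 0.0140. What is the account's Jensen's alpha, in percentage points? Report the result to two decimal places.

12.75

β = Cov / Var = 0.0269 / 0.0140 = 1.9214
E[R] = Rf + β(Rm − Rf) = 3.1% + 1.9214 × (3.7% − 3.1%) = 4.2528%
α = Rp − E[R] = 17.0% − 4.2528% = 12.7472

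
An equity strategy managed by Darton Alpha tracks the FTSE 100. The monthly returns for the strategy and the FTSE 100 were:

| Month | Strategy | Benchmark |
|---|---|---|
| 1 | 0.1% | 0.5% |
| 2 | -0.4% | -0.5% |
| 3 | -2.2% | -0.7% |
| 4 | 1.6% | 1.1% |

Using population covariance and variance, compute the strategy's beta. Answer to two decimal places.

1.69

r̄p = -0.2250%,  r̄m = 0.1000%
Cov = Σ(rp − r̄p)(rm − r̄m) / 4 = 0.9100
Var(rm) = Σ(rm − r̄m)² / 4 = 0.5400
β = Cov / Var = 0.9100 / 0.5400 = 1.6852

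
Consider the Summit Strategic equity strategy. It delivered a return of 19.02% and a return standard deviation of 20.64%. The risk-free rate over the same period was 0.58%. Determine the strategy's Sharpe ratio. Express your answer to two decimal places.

0.89

Sharpe = (Rp − Rf) / σp = (19.02% − 0.58%) / 20.64% = 18.44% / 20.64% = 0.8934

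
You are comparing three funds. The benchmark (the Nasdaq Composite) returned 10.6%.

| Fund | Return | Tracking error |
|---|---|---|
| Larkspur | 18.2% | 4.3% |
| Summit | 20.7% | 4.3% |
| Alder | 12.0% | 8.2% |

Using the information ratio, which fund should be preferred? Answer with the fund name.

Larkspur: IR = (18.2% − 10.6%) / 4.3% = 1.767
Summit: IR = (20.7% − 10.6%) / 4.3% = 2.349
Alder: IR = (12.0% − 10.6%) / 8.2% = 0.171
Highest: Summit (2.349).

Summit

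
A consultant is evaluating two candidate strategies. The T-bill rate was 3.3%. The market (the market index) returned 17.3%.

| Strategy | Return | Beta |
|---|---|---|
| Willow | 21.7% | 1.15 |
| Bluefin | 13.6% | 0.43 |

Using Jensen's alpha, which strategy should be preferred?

Willow: α = 21.7% − [3.3% + 1.15 × (17.3% − 3.3%)] = 2.300
Bluefin: α = 13.6% − [3.3% + 0.43 × (17.3% − 3.3%)] = 4.280
Highest: Bluefin (4.280).

Bluefin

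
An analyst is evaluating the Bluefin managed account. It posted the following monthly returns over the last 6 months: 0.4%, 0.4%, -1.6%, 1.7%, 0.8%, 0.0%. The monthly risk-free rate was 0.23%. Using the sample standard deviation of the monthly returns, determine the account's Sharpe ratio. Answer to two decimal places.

r̄ = (0.4 + 0.4 − 1.6 + 1.7 + 0.8 + 0) / 6 = 0.2833%
Σ(r − r̄)² = 5.9283; sample σ = √(5.9283/5) = 1.0889%
Sharpe = (r̄ − rf) / σ = (0.2833 − 0.23) / 1.0889 = 0.0533 / 1.0889 = 0.0489

0.05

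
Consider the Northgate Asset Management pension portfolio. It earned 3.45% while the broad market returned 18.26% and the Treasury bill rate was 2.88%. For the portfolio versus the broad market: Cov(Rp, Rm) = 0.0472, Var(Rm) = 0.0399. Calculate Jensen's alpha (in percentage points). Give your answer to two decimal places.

-17.62

β = Cov / Var = 0.0472 / 0.0399 = 1.1830
E[R] = Rf + β(Rm − Rf) = 2.88% + 1.1830 × (18.26% − 2.88%) = 21.0745%
α = Rp − E[R] = 3.45% − 21.0745% = -17.6245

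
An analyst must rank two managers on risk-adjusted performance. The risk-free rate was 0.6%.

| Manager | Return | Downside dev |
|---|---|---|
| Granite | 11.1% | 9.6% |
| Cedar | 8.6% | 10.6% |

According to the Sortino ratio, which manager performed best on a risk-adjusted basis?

Granite: Sortino ratio = (11.1% − 0.6%) / 9.6% = 1.094
Cedar: Sortino ratio = (8.6% − 0.6%) / 10.6% = 0.755
Highest: Granite (1.094).

Granite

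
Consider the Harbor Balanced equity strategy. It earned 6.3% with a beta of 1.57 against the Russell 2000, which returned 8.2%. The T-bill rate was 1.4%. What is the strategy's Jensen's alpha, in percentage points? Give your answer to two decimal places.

-5.78

CAPM expected return = Rf + β(Rm − Rf) = 1.4% + 1.57 × (8.2% − 1.4%) = 1.4 + 1.57 × 6.80 = 12.0760%
Jensen's α = Rp − E[R] = 6.3% − 12.0760% = -5.7760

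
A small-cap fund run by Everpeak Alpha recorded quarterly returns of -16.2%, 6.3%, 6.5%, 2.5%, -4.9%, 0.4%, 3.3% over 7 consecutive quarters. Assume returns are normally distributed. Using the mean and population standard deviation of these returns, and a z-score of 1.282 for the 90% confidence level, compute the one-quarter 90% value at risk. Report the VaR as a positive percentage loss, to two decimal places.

Mean return r̄ = -2.10 / 7 = -0.3000%
Σ(r − r̄)² = (-16.2 − (-0.3000))² + (6.3 − (-0.3000))² + (6.5 − (-0.3000))² + … = 385.0600
population σ = √(385.0600 / 7) = √55.0086 = 7.4168%
VaR = −(r̄ − z·σ) = −(-0.3000 − 1.282 × 7.4168) = −(-9.8083) = 9.8083%

9.81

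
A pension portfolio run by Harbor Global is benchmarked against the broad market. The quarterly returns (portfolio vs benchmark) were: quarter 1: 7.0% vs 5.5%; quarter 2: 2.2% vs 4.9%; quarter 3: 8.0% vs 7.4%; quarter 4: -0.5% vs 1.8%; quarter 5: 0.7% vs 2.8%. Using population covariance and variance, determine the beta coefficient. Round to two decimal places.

r̄p = 3.4800%,  r̄m = 4.4800%
Cov = Σ(rp − r̄p)(rm − r̄m) / 5 = 6.3176
Var(rm) = Σ(rm − r̄m)² / 5 = 3.9496
β = Cov / Var = 6.3176 / 3.9496 = 1.5996

1.60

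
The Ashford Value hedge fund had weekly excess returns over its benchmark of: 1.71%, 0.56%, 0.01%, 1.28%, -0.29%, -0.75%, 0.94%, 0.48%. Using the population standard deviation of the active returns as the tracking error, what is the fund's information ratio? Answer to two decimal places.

Mean return r̄ = 3.940 / 8 = 0.4925%
Σ(r − r̄)² = 4.6964; population σ = √(4.6964/8) = 0.7662%
IR = r̄ / tracking error = 0.4925 / 0.7662 = 0.6428

0.64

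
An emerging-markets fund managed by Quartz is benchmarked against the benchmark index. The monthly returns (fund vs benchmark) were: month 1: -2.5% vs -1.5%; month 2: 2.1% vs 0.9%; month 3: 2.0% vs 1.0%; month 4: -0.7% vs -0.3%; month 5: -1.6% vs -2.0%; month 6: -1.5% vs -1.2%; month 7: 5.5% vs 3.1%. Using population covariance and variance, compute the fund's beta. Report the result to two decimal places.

1.56

r̄p = 0.4714%,  r̄m = 0.0000%
Cov = Σ(rp − r̄p)(rm − r̄m) / 7 = 4.2714
Var(rm) = Σ(rm − r̄m)² / 7 = 2.7429
β = Cov / Var = 4.2714 / 2.7429 = 1.5573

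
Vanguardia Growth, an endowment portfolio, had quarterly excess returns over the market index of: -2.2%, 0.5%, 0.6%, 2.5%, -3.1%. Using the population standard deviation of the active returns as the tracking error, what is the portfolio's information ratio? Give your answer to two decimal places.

r̄ = (-2.2 + 0.5 + 0.6 + 2.5 − 3.1) / 5 = -1.70 / 5 = -0.3400%
Σ(r − r̄)² = (-2.2 − (-0.3400))² + (0.5 − (-0.3400))² + (0.6 − (-0.3400))² + … = 20.7320
σ = √[20.7320 / 5] = 2.0363%
IR = r̄ / tracking error = -0.3400 / 2.0363 = -0.1670

-0.17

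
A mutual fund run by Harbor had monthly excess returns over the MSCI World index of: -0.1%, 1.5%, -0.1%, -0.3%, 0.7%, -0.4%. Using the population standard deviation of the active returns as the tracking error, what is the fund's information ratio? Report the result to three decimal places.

0.321

μ = (-0.1 + 1.5 − 0.1 − 0.3 + 0.7 − 0.4) / 6 = 1.30 / 6 = 0.2167%
Population std dev = √[2.7283 / 6] = 0.6743%
IR = μ / tracking error = 0.2167 / 0.6743 = 0.3214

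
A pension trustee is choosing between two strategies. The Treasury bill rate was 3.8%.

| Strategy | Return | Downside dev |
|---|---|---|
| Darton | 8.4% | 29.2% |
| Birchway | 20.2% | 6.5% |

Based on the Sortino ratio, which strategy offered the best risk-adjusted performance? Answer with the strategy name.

Darton: Sortino ratio = (8.4% − 3.8%) / 29.2% = 0.158
Birchway: Sortino ratio = (20.2% − 3.8%) / 6.5% = 2.523
Highest: Birchway (2.523).

Birchway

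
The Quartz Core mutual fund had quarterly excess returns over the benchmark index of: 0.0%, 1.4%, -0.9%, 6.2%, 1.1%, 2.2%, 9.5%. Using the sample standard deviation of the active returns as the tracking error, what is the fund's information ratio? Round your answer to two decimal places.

r̄ = (0 + 1.4 − 0.9 + 6.2 + 1.1 + 2.2 + 9.5) / 7 = 19.50 / 7 = 2.7857%
Σ(r − r̄)² = (0 − 2.7857)² + (1.4 − 2.7857)² + … = 83.1886
sample σ = √(83.1886 / 6) = √13.8648 = 3.7235%
IR = r̄ / tracking error = 2.7857 / 3.7235 = 0.7481

0.75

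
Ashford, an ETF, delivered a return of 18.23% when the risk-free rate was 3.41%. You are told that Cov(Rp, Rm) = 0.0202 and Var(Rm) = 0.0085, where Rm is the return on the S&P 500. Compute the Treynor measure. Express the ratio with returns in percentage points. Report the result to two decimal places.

6.24

β = Cov / Var = 0.0202 / 0.0085 = 2.3765
Treynor = (Rp − Rf) / β = (18.23% − 3.41%) / 2.3765 = 14.82 / 2.3765 = 6.2361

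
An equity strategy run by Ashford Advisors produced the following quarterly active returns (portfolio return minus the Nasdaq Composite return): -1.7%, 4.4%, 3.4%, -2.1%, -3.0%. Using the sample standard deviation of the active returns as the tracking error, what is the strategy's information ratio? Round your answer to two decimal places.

Mean return r̄ = 1.00 / 5 = 0.2000%
Σ(r − r̄)² = 47.0200; sample σ = √(47.0200/4) = 3.4286%
IR = r̄ / tracking error = 0.2000 / 3.4286 = 0.0583

0.06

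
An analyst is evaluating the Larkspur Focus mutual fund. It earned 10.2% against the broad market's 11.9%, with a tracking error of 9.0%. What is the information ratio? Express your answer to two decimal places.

IR = (Rp − Rb) / TE = (10.2% − 11.9%) / 9.0% = -1.70% / 9.0% = -0.1889

-0.19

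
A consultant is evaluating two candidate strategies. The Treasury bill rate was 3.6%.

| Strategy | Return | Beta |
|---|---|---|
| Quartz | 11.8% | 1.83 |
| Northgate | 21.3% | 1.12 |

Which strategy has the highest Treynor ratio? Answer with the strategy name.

Quartz: Treynor = (11.8% − 3.6%) / 1.83 = 4.481
Northgate: Treynor = (21.3% − 3.6%) / 1.12 = 15.804
Highest: Northgate (15.804).

Northgate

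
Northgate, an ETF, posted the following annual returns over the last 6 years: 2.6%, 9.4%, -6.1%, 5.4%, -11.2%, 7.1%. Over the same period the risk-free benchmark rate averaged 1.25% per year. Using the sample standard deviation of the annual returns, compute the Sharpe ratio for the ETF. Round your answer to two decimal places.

r̄ = (2.6 + 9.4 − 6.1 + 5.4 − 11.2 + 7.1) / 6 = 7.20 / 6 = 1.2000%
Σ(r − r̄)² = (2.6 − 1.2000)² + (9.4 − 1.2000)² + (-6.1 − 1.2000)² + … = 328.7000
σ = √[328.7000 / 5] = 8.1080%
Sharpe = (r̄ − rf) / σ = (1.2000 − 1.25) / 8.1080 = -0.0500 / 8.1080 = -0.0062

-0.01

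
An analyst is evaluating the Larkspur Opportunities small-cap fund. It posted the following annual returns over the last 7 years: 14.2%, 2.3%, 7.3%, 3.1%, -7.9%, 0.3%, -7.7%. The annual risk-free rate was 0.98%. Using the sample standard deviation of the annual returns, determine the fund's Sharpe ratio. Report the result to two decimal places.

Mean return r̄ = 11.60 / 7 = 1.6571%
Sample σ = √[Σ(r − r̄)² / 6] = √[372.3971 / 6] = √62.0662 = 7.8782%
Sharpe = (r̄ − rf) / σ = (1.6571 − 0.98) / 7.8782 = 0.6771 / 7.8782 = 0.0859

0.09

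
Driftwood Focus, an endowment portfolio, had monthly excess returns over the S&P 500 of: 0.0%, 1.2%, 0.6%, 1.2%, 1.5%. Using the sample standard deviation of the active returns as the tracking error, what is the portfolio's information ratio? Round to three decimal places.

1.500

Mean return μ = 4.50 / 5 = 0.9000%
Σ(r − μ)² = (0 − 0.9000)² + (1.2 − 0.9000)² + … = 1.4400
σ = √[1.4400 / 4] = 0.6000%
IR = μ / tracking error = 0.9000 / 0.6000 = 1.5000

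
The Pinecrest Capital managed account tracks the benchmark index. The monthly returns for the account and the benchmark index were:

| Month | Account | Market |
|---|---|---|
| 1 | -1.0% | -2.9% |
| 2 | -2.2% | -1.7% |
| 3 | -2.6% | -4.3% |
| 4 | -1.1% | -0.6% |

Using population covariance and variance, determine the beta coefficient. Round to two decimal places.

r̄p = -1.7250%,  r̄m = -2.3750%
Cov = Σ(rp − r̄p)(rm − r̄m) / 4 = 0.5231
Var(rm) = Σ(rm − r̄m)² / 4 = 1.8969
β = Cov / Var = 0.5231 / 1.8969 = 0.2758

0.28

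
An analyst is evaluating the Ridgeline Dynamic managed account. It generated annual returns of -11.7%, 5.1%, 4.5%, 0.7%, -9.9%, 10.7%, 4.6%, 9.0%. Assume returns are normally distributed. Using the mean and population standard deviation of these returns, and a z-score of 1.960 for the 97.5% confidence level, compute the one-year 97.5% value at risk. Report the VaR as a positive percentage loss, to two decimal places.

13.51

r̄ = (-11.7 + 5.1 + 4.5 + 0.7 − 9.9 + 10.7 + 4.6 + 9) / 8 = 13.00 / 8 = 1.6250%
Population std dev = √[477.1750 / 8] = 7.7231%
VaR = −(r̄ − z·σ) = −(1.6250 − 1.960 × 7.7231) = −(-13.5123) = 13.5123%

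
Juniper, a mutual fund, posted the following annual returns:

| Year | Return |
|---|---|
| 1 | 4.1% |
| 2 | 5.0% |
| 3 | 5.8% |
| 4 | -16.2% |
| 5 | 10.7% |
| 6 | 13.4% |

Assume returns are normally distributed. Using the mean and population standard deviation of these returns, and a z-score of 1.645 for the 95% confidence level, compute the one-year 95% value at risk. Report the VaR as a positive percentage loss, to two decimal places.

Mean return μ = 22.80 / 6 = 3.8000%
Population σ = √[Σ(r − μ)² / 6] = √[545.3000 / 6] = √90.8833 = 9.5333%
VaR = −(μ − z·σ) = −(3.8000 − 1.645 × 9.5333) = −(-11.8823) = 11.8823%

11.88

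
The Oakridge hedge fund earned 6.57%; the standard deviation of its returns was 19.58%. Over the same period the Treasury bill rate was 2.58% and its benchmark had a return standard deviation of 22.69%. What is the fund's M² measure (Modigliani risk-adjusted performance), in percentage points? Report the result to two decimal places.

Sharpe = (Rp − Rf) / σp = (6.57% − 2.58%) / 19.58% = 0.2038
M² = Rf + Sharpe × σm = 2.58% + 0.2038 × 22.69% = 7.2042%

7.20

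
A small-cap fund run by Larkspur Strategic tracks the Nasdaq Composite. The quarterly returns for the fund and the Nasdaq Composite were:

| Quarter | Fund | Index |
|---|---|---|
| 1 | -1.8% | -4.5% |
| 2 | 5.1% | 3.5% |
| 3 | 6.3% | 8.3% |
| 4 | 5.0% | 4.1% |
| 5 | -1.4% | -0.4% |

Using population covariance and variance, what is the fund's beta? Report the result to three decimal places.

0.746

r̄p = 2.6400%,  r̄m = 2.2000%
Cov = Σ(rp − r̄p)(rm − r̄m) / 5 = 14.0520
Var(rm) = Σ(rm − r̄m)² / 5 = 18.8320
β = Cov / Var = 14.0520 / 18.8320 = 0.7462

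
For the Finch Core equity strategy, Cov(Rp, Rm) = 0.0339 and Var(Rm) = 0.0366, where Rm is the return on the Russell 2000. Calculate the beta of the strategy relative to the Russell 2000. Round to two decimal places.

β = Cov(Rp, Rm) / Var(Rm) = 0.0339 / 0.0366 = 0.9262

0.93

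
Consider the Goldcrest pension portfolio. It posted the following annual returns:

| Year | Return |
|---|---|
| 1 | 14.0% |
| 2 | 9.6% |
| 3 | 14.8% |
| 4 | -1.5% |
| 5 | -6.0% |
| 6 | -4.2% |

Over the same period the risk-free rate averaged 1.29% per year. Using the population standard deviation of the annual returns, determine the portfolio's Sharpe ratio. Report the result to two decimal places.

0.37

μ = (14 + 9.6 + 14.8 − 1.5 − 6 − 4.2) / 6 = 26.70 / 6 = 4.4500%
Population σ = √[Σ(r − μ)² / 6] = √[444.2750 / 6] = √74.0458 = 8.6050%
Sharpe = (μ − rf) / σ = (4.4500 − 1.29) / 8.6050 = 3.1600 / 8.6050 = 0.3672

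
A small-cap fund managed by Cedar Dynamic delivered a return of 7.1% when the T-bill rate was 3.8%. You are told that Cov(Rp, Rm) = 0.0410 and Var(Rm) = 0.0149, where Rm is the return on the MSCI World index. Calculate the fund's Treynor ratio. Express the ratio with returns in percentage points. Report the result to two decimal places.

β = Cov / Var = 0.0410 / 0.0149 = 2.7517
Treynor = (Rp − Rf) / β = (7.1% − 3.8%) / 2.7517 = 3.30 / 2.7517 = 1.1993

1.20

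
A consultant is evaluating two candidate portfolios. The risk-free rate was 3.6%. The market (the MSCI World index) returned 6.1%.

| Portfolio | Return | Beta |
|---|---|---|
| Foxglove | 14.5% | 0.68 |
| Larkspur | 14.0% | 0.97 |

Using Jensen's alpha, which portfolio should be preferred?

Foxglove

Foxglove: α = 14.5% − [3.6% + 0.68 × (6.1% − 3.6%)] = 9.200
Larkspur: α = 14.0% − [3.6% + 0.97 × (6.1% − 3.6%)] = 7.975
Highest: Foxglove (9.200).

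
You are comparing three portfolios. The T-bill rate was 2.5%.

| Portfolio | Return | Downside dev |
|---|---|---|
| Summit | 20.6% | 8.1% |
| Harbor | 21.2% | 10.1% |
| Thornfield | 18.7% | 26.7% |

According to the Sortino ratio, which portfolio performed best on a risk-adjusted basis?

Summit

Summit: Sortino ratio = (20.6% − 2.5%) / 8.1% = 2.235
Harbor: Sortino ratio = (21.2% − 2.5%) / 10.1% = 1.851
Thornfield: Sortino ratio = (18.7% − 2.5%) / 26.7% = 0.607
Highest: Summit (2.235).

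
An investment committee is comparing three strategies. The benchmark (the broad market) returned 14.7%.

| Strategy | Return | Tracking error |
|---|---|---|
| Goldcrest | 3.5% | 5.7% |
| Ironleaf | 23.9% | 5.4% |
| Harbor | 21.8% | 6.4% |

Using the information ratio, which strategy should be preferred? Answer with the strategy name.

Ironleaf

Goldcrest: IR = (3.5% − 14.7%) / 5.7% = -1.965
Ironleaf: IR = (23.9% − 14.7%) / 5.4% = 1.704
Harbor: IR = (21.8% − 14.7%) / 6.4% = 1.109
Highest: Ironleaf (1.704).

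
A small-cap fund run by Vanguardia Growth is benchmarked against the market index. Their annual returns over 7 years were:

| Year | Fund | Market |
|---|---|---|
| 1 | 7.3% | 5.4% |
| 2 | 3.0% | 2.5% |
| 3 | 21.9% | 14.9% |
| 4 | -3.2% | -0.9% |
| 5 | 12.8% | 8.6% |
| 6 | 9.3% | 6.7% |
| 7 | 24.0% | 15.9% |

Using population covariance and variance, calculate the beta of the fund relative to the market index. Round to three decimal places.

r̄p = 10.7286%,  r̄m = 7.5857%
Cov = Σ(rp − r̄p)(rm − r̄m) / 7 = 51.4876
Var(rm) = Σ(rm − r̄m)² / 7 = 32.4412
β = Cov / Var = 51.4876 / 32.4412 = 1.5871

1.587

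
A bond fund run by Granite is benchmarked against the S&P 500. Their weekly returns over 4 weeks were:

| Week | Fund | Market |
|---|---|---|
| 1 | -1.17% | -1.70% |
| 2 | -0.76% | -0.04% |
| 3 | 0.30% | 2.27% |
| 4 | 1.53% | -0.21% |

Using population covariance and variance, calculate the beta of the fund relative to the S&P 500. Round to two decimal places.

0.30

r̄p = -0.0250%,  r̄m = 0.0800%
Cov = Σ(rp − r̄p)(rm − r̄m) / 4 = 0.5968
Var(rm) = Σ(rm − r̄m)² / 4 = 2.0158
β = Cov / Var = 0.5968 / 2.0158 = 0.2961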